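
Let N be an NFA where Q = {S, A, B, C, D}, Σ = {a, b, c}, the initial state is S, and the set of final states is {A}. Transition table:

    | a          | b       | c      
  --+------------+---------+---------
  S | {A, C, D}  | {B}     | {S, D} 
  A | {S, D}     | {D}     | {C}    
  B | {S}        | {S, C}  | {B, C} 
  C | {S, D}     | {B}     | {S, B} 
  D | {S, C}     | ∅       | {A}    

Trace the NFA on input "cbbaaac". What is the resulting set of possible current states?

{S, A, B, C, D}

Start in {S}.
Read 'c': S→{S, D}; now {S, D}.
Read 'b': S→{B}, D→∅; now {B}.
Read 'b': B→{S, C}; now {S, C}.
Read 'a': S→{A, C, D}, C→{S, D}; now {S, A, C, D}.
Read 'a': S→{A, C, D}, A→{S, D}, C→{S, D}, D→{S, C}; now {S, A, C, D}.
Read 'a': S→{A, C, D}, A→{S, D}, C→{S, D}, D→{S, C}; now {S, A, C, D}.
Read 'c': S→{S, D}, A→{C}, C→{S, B}, D→{A}; now {S, A, B, C, D}.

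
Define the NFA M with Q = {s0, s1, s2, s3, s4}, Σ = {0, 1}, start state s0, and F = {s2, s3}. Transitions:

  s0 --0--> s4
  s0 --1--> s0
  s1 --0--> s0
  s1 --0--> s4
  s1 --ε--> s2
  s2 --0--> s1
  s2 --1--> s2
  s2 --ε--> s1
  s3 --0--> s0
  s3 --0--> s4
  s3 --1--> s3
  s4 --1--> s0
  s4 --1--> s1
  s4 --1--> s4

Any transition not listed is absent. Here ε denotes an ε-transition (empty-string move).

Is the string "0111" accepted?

Yes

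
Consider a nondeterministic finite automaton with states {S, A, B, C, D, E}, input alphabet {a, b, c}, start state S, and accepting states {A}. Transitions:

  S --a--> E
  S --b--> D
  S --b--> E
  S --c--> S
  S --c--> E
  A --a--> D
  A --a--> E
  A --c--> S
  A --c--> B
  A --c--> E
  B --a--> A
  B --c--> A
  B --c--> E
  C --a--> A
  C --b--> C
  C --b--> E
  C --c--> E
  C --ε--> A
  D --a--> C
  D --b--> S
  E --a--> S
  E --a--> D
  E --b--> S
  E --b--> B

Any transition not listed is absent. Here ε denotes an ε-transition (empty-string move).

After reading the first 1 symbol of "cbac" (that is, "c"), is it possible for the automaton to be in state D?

No

Start in {S}.
Read 'c': {S} → {S, E}.
State D is not in {S, E}.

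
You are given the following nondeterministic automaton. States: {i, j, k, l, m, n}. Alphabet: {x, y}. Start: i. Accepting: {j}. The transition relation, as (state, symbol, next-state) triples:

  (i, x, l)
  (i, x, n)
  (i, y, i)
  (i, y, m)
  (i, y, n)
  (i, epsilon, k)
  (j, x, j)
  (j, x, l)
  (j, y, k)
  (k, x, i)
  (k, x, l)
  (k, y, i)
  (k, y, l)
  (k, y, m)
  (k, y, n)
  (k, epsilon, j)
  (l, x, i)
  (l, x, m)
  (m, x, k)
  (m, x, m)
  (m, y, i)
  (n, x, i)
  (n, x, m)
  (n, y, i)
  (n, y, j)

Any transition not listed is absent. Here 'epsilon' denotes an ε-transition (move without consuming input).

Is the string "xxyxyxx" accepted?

Yes

Start: ε-closure({i}) = {i, j, k}.
Read 'x': {i, j, k} → {i, j, k, l, n}.
Read 'x': {i, j, k, l, n} → {i, j, k, l, m, n}.
Read 'y': {i, j, k, l, m, n} → {i, j, k, l, m, n}.
Read 'x': {i, j, k, l, m, n} → {i, j, k, l, m, n}.
Read 'y': {i, j, k, l, m, n} → {i, j, k, l, m, n}.
Read 'x': {i, j, k, l, m, n} → {i, j, k, l, m, n}.
Read 'x': {i, j, k, l, m, n} → {i, j, k, l, m, n}.
The final set {i, j, k, l, m, n} contains the accepting state j.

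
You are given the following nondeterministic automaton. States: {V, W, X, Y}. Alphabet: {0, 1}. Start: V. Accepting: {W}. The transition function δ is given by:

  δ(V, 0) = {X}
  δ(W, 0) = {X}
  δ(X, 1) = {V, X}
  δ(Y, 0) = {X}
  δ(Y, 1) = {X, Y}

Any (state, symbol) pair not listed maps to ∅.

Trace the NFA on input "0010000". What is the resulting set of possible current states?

Start in {V}.
Read '0': {V} → {X}.
Read '0': {X} → ∅.
The set is empty and remains empty for the remaining 5 symbols.

∅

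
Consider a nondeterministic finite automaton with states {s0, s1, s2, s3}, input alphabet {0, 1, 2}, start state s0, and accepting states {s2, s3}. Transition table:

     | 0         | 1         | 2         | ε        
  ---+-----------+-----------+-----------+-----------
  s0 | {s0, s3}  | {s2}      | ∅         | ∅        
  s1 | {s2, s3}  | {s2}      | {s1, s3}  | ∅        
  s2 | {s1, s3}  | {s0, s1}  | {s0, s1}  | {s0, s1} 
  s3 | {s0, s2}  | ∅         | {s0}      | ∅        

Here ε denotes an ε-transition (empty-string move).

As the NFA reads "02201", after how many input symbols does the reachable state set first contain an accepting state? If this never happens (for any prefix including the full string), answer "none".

1

Start in {s0}.
Read '0': s0→{s0, s3}; now {s0, s3}.
None of the earlier sets intersect F, but {s0, s3} does.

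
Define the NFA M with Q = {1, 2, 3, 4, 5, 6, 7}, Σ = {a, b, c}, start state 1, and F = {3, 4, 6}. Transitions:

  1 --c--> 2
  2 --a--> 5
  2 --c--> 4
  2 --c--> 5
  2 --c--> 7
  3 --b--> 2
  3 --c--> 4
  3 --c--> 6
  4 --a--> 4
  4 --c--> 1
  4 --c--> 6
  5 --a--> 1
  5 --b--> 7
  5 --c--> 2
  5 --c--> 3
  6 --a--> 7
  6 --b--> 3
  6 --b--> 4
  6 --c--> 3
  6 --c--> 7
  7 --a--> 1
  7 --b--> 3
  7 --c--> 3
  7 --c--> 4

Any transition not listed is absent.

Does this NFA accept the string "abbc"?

No

Start in {1}.
Read 'a': 1→∅; now ∅.
The set is empty and remains empty for the remaining 3 symbols.
The final set ∅ contains no accepting state.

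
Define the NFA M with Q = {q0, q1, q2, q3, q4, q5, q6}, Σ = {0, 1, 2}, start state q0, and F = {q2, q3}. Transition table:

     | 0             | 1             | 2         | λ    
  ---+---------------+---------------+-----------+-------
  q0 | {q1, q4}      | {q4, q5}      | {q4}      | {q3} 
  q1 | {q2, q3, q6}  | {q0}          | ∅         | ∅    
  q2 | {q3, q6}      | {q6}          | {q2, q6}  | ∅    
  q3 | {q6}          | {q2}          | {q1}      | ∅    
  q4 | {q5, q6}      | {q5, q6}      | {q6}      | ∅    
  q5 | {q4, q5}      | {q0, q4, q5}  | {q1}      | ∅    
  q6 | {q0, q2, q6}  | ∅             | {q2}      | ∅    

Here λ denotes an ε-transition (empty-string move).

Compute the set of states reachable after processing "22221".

Start: ε-closure({q0}) = {q0, q3}.
Read '2': {q0, q3} → {q1, q4}.
Read '2': {q1, q4} → {q6}.
Read '2': {q6} → {q2}.
Read '2': {q2} → {q2, q6}.
Read '1': {q2, q6} → {q6}.

{q6}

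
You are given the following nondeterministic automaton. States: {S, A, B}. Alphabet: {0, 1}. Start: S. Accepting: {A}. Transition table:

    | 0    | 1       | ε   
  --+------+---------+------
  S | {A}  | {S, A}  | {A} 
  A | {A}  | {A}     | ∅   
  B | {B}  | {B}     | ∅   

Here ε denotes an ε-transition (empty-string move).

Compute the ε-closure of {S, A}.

Begin with {S, A}.
No ε-moves leave this set, so the closure equals the set itself.

{S, A}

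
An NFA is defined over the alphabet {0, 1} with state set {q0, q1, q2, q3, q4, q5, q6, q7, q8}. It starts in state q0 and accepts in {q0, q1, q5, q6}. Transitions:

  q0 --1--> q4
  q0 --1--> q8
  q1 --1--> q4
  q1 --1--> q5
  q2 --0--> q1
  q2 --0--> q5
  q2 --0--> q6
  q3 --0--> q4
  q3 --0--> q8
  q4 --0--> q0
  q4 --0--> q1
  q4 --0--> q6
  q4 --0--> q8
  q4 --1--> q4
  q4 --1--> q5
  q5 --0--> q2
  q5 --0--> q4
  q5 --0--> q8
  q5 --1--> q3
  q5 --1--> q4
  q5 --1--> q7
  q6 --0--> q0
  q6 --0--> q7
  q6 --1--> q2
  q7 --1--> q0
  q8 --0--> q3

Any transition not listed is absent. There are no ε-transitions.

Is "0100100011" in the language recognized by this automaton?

Start in {q0}.
Read '0': q0→∅; now ∅.
The set is empty and remains empty for the remaining 9 symbols.
The final set ∅ contains no accepting state.

No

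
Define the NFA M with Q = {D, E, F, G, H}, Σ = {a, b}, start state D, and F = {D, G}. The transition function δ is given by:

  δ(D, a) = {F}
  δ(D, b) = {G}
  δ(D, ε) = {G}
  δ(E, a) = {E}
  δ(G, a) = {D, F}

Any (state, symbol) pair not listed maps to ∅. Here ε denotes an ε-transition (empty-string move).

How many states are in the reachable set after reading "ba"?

3

Start: ε-closure({D}) = {D, G}.
Read 'b': D→{G}, G→∅; now {G}.
Read 'a': G→{D, F}; union {D, F}; ε-closure = {D, F, G}.
That set has 3 states.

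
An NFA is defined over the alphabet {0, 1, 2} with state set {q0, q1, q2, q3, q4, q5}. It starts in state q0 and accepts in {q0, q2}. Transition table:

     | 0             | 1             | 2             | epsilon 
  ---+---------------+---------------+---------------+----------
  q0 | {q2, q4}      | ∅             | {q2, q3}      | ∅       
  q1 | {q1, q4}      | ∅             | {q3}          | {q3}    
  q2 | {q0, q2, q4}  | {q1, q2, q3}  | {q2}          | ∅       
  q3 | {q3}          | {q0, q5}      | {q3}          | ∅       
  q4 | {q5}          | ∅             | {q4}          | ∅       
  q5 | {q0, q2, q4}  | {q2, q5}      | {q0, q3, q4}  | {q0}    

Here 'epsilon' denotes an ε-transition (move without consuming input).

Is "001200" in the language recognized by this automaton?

Start in {q0}.
Read '0': {q0} → {q2, q4}.
Read '0': {q2, q4} → {q0, q2, q4, q5}.
Read '1': {q0, q2, q4, q5} → {q0, q1, q2, q3, q5}.
Read '2': {q0, q1, q2, q3, q5} → {q0, q2, q3, q4}.
Read '0': {q0, q2, q3, q4} → {q0, q2, q3, q4, q5}.
Read '0': {q0, q2, q3, q4, q5} → {q0, q2, q3, q4, q5}.
The final set {q0, q2, q3, q4, q5} contains the accepting states q0, q2.

Yes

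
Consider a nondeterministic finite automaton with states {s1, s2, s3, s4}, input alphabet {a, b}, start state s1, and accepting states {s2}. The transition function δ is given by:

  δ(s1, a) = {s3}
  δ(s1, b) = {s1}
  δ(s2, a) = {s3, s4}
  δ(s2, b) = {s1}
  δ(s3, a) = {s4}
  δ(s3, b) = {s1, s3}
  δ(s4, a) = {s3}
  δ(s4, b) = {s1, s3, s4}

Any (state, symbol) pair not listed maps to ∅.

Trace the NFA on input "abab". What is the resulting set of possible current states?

{s1, s3, s4}

Start in {s1}.
Read 'a': s1→{s3}; now {s3}.
Read 'b': s3→{s1, s3}; now {s1, s3}.
Read 'a': s1→{s3}, s3→{s4}; now {s3, s4}.
Read 'b': s3→{s1, s3}, s4→{s1, s3, s4}; now {s1, s3, s4}.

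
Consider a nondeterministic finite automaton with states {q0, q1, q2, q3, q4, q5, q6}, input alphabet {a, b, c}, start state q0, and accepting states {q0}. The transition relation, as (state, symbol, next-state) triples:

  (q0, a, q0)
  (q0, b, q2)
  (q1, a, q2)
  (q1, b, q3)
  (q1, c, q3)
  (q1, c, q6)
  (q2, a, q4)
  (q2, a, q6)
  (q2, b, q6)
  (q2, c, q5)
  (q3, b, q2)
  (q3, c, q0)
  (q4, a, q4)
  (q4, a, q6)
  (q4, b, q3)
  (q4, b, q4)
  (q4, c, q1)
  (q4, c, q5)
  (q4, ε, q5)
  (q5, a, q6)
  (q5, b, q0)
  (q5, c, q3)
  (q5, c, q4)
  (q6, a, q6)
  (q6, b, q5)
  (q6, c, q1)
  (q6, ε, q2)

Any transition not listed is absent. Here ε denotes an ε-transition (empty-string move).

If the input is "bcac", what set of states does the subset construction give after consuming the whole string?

Start in {q0}.
Read 'b': {q0} → {q2}.
Read 'c': {q2} → {q5}.
Read 'a': {q5} → {q2, q6}.
Read 'c': {q2, q6} → {q1, q5}.

{q1, q5}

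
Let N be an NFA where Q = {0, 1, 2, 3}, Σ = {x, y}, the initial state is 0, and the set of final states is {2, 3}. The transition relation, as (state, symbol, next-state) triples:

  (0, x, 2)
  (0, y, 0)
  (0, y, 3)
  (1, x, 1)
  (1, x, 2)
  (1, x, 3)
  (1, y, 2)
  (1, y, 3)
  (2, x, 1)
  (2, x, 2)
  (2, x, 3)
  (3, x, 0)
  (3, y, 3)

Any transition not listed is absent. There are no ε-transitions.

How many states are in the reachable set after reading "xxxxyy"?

Start in {0}.
Read 'x': 0→{2}; now {2}.
Read 'x': 2→{1, 2, 3}; now {1, 2, 3}.
Read 'x': 1→{1, 2, 3}, 2→{1, 2, 3}, 3→{0}; now {0, 1, 2, 3}.
Read 'x': 0→{2}, 1→{1, 2, 3}, 2→{1, 2, 3}, 3→{0}; now {0, 1, 2, 3}.
Read 'y': 0→{0, 3}, 1→{2, 3}, 2→∅, 3→{3}; now {0, 2, 3}.
Read 'y': 0→{0, 3}, 2→∅, 3→{3}; now {0, 3}.
That set has 2 states.

2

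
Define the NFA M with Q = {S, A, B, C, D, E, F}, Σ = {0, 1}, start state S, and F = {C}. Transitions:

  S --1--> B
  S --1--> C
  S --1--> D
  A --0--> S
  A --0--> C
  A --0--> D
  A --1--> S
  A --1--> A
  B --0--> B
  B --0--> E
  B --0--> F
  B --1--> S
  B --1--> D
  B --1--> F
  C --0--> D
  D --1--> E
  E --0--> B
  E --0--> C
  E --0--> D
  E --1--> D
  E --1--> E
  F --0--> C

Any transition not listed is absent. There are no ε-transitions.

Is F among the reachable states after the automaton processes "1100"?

Yes

Start in {S}.
Read '1': S→{B, C, D}; now {B, C, D}.
Read '1': B→{S, D, F}, C→∅, D→{E}; now {S, D, E, F}.
Read '0': S→∅, D→∅, E→{B, C, D}, F→{C}; now {B, C, D}.
Read '0': B→{B, E, F}, C→{D}, D→∅; now {B, D, E, F}.
State F is in {B, D, E, F}.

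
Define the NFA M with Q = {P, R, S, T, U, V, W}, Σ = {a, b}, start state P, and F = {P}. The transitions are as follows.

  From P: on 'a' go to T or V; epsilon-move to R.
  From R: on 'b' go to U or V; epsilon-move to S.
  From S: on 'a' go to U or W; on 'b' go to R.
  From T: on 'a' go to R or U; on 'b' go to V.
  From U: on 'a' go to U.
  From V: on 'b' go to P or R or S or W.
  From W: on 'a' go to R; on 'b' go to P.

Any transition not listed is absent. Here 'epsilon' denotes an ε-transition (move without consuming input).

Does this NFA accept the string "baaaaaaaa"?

Start: ε-closure({P}) = {P, R, S}.
Read 'b': P→∅, R→{U, V}, S→{R}; union {R, U, V}; ε-closure = {R, S, U, V}.
Read 'a': R→∅, S→{U, W}, U→{U}, V→∅; now {U, W}.
Read 'a': U→{U}, W→{R}; union {R, U}; ε-closure = {R, S, U}.
Read 'a': R→∅, S→{U, W}, U→{U}; now {U, W}.
Read 'a': U→{U}, W→{R}; union {R, U}; ε-closure = {R, S, U}.
Read 'a': R→∅, S→{U, W}, U→{U}; now {U, W}.
Read 'a': U→{U}, W→{R}; union {R, U}; ε-closure = {R, S, U}.
Read 'a': R→∅, S→{U, W}, U→{U}; now {U, W}.
Read 'a': U→{U}, W→{R}; union {R, U}; ε-closure = {R, S, U}.
The final set {R, S, U} contains no accepting state.

No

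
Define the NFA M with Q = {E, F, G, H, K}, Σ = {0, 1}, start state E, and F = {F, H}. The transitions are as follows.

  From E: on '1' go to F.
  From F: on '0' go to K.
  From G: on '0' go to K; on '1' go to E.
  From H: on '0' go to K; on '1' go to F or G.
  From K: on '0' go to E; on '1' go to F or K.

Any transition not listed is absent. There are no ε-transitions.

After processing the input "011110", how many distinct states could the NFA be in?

0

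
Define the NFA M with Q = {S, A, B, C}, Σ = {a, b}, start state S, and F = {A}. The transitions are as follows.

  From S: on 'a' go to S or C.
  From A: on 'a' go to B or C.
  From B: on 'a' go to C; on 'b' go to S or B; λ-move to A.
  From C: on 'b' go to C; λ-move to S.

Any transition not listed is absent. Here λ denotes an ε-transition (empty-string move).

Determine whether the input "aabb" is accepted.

No

Start in {S}.
Read 'a': {S} → {S, C}.
Read 'a': {S, C} → {S, C}.
Read 'b': {S, C} → {S, C}.
Read 'b': {S, C} → {S, C}.
The final set {S, C} contains no accepting state.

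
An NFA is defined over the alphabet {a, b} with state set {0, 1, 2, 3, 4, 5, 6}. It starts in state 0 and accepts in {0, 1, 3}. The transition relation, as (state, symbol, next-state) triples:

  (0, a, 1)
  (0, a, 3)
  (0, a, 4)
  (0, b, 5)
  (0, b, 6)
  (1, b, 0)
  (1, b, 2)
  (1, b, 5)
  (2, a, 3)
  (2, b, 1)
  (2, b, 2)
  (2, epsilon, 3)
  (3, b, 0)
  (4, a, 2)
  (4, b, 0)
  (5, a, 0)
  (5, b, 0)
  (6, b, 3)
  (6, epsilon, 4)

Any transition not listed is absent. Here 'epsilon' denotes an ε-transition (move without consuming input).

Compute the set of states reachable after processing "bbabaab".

Start in {0}.
Read 'b': {0} → {4, 5, 6}.
Read 'b': {4, 5, 6} → {0, 3}.
Read 'a': {0, 3} → {1, 3, 4}.
Read 'b': {1, 3, 4} → {0, 2, 3, 5}.
Read 'a': {0, 2, 3, 5} → {0, 1, 3, 4}.
Read 'a': {0, 1, 3, 4} → {1, 2, 3, 4}.
Read 'b': {1, 2, 3, 4} → {0, 1, 2, 3, 5}.

{0, 1, 2, 3, 5}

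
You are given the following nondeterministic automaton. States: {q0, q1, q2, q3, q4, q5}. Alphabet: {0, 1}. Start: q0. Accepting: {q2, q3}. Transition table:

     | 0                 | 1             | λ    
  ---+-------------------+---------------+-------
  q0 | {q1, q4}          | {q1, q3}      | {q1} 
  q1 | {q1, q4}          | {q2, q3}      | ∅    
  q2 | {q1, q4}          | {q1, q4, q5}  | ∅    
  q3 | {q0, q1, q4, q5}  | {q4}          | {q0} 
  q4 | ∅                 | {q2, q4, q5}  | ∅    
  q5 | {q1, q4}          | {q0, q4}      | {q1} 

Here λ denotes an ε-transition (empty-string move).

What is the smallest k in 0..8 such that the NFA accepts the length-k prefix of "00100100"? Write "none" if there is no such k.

3

Start: ε-closure({q0}) = {q0, q1}.
Read '0': {q0, q1} → {q1, q4}.
Read '0': {q1, q4} → {q1, q4}.
Read '1': {q1, q4} → {q0, q1, q2, q3, q4, q5}.
None of the earlier sets intersect F, but {q0, q1, q2, q3, q4, q5} does.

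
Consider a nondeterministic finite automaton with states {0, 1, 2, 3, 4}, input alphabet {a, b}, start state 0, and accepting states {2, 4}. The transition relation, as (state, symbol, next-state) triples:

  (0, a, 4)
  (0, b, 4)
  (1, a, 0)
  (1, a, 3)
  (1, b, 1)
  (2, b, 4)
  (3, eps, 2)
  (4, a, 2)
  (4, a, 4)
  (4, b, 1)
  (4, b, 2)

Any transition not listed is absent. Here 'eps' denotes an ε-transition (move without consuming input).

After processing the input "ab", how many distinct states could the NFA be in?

2

Start in {0}.
Read 'a': {0} → {4}.
Read 'b': {4} → {1, 2}.
That set has 2 states.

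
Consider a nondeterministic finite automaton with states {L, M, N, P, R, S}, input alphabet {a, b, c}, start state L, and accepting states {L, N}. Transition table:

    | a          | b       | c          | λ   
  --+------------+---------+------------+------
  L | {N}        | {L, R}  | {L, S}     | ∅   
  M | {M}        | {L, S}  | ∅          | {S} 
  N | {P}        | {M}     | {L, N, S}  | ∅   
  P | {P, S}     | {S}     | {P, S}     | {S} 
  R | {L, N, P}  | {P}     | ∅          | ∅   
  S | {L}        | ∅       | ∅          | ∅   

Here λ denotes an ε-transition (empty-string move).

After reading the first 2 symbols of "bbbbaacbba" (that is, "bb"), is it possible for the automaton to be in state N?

No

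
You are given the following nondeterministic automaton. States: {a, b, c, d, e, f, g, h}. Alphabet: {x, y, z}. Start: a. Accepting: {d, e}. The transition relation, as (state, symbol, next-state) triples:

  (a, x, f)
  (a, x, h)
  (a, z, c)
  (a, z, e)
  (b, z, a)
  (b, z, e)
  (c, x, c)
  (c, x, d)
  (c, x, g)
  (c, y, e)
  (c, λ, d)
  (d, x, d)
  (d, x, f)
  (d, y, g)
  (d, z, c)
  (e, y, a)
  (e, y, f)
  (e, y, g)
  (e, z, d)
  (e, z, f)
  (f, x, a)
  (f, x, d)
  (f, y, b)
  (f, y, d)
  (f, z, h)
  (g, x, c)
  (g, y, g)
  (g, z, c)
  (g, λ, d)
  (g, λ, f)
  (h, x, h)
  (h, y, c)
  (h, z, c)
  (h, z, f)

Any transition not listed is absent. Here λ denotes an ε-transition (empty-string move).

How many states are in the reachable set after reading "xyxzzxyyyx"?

4

Start in {a}.
Read 'x': {a} → {f, h}.
Read 'y': {f, h} → {b, c, d}.
Read 'x': {b, c, d} → {c, d, f, g}.
Read 'z': {c, d, f, g} → {c, d, h}.
Read 'z': {c, d, h} → {c, d, f}.
Read 'x': {c, d, f} → {a, c, d, f, g}.
Read 'y': {a, c, d, f, g} → {b, d, e, f, g}.
Read 'y': {b, d, e, f, g} → {a, b, d, f, g}.
Read 'y': {a, b, d, f, g} → {b, d, f, g}.
Read 'x': {b, d, f, g} → {a, c, d, f}.
That set has 4 states.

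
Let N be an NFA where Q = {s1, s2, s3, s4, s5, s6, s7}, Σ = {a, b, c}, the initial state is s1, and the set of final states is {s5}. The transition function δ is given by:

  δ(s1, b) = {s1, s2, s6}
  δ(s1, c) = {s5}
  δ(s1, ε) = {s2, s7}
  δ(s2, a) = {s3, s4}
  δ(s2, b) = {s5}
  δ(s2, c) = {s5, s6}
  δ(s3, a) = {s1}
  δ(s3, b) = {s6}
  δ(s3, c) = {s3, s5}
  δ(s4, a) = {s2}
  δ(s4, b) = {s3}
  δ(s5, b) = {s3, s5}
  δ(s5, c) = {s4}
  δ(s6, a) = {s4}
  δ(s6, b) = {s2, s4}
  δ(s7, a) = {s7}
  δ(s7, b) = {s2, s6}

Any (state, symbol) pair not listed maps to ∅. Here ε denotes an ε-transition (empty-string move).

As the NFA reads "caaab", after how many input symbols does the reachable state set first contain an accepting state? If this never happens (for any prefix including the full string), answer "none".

Start: ε-closure({s1}) = {s1, s2, s7}.
Read 'c': {s1, s2, s7} → {s5, s6}.
None of the earlier sets intersect F, but {s5, s6} does.

1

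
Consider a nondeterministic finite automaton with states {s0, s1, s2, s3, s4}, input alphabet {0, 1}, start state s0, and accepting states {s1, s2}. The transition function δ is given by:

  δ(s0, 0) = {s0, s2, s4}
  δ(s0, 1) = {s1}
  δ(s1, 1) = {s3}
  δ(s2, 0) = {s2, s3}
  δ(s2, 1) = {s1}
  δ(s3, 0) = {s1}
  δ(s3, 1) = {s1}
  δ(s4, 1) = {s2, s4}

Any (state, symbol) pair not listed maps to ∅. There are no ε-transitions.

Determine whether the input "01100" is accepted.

Start in {s0}.
Read '0': {s0} → {s0, s2, s4}.
Read '1': {s0, s2, s4} → {s1, s2, s4}.
Read '1': {s1, s2, s4} → {s1, s2, s3, s4}.
Read '0': {s1, s2, s3, s4} → {s1, s2, s3}.
Read '0': {s1, s2, s3} → {s1, s2, s3}.
The final set {s1, s2, s3} contains the accepting states s1, s2.

Yes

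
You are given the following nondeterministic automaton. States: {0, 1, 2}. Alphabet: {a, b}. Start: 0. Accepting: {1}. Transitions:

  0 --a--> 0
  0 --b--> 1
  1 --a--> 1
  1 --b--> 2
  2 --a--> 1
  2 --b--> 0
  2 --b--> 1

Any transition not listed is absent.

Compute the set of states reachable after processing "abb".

Start in {0}.
Read 'a': 0→{0}; now {0}.
Read 'b': 0→{1}; now {1}.
Read 'b': 1→{2}; now {2}.

{2}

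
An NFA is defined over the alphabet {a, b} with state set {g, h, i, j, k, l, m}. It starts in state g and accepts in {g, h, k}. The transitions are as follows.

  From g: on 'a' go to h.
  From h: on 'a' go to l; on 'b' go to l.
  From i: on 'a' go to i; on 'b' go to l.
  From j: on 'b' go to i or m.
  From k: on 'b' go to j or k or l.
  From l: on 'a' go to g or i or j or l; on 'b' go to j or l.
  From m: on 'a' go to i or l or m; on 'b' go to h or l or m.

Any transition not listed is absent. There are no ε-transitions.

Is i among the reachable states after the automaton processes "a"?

Start in {g}.
Read 'a': {g} → {h}.
State i is not in {h}.

No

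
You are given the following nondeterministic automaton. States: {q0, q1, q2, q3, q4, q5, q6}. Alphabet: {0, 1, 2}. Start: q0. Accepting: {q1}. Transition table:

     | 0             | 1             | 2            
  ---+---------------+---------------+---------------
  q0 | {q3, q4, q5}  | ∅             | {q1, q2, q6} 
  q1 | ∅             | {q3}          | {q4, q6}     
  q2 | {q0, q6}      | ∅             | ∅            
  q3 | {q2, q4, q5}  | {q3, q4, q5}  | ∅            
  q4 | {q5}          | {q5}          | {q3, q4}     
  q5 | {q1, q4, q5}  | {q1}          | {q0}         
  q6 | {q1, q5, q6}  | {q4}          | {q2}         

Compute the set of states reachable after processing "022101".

{q1, q3, q5}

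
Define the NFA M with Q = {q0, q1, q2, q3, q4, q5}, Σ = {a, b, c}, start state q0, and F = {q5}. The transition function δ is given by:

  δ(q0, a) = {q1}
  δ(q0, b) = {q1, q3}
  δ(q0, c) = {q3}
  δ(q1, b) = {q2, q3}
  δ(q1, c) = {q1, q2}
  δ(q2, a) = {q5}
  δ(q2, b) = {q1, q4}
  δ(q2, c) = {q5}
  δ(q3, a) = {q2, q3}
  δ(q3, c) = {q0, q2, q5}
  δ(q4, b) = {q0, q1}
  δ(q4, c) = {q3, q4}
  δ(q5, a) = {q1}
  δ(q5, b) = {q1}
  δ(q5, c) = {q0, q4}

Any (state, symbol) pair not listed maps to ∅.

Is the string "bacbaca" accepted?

Yes

Start in {q0}.
Read 'b': q0→{q1, q3}; now {q1, q3}.
Read 'a': q1→∅, q3→{q2, q3}; now {q2, q3}.
Read 'c': q2→{q5}, q3→{q0, q2, q5}; now {q0, q2, q5}.
Read 'b': q0→{q1, q3}, q2→{q1, q4}, q5→{q1}; now {q1, q3, q4}.
Read 'a': q1→∅, q3→{q2, q3}, q4→∅; now {q2, q3}.
Read 'c': q2→{q5}, q3→{q0, q2, q5}; now {q0, q2, q5}.
Read 'a': q0→{q1}, q2→{q5}, q5→{q1}; now {q1, q5}.
The final set {q1, q5} contains the accepting state q5.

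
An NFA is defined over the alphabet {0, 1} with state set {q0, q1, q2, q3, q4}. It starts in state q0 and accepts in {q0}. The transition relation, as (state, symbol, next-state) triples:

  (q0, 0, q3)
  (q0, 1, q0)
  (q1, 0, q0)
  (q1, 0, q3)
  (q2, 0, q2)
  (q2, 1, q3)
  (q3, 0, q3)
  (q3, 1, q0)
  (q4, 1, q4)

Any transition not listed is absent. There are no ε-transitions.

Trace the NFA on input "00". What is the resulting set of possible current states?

{q3}

Start in {q0}.
Read '0': q0→{q3}; now {q3}.
Read '0': q3→{q3}; now {q3}.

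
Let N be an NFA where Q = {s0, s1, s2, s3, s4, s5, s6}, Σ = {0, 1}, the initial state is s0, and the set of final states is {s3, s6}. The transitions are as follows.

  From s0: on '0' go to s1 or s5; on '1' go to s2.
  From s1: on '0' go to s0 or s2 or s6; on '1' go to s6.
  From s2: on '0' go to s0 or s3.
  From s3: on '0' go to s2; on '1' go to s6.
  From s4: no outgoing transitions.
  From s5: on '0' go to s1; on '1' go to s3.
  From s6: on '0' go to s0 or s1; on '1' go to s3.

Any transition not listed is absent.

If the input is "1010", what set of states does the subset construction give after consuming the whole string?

Start in {s0}.
Read '1': s0→{s2}; now {s2}.
Read '0': s2→{s0, s3}; now {s0, s3}.
Read '1': s0→{s2}, s3→{s6}; now {s2, s6}.
Read '0': s2→{s0, s3}, s6→{s0, s1}; now {s0, s1, s3}.

{s0, s1, s3}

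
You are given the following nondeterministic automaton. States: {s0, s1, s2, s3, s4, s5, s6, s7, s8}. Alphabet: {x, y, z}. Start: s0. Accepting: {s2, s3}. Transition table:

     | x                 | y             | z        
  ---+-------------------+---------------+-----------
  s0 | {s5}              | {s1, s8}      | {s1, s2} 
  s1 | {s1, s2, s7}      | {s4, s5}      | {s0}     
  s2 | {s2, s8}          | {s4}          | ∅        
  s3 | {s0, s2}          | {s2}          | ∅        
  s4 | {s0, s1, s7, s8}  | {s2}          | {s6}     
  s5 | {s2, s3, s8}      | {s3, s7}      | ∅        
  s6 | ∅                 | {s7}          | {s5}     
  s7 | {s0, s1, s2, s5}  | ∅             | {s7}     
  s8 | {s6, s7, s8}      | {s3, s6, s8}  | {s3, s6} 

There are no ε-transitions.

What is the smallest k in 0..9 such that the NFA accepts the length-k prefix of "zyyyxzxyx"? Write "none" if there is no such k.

1

Start in {s0}.
Read 'z': s0→{s1, s2}; now {s1, s2}.
None of the earlier sets intersect F, but {s1, s2} does.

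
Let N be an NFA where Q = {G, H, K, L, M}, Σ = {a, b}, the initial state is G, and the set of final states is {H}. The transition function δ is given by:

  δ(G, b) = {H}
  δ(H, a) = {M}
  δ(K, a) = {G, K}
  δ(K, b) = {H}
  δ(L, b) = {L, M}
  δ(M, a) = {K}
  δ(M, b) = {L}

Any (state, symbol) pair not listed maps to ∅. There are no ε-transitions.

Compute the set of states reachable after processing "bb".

∅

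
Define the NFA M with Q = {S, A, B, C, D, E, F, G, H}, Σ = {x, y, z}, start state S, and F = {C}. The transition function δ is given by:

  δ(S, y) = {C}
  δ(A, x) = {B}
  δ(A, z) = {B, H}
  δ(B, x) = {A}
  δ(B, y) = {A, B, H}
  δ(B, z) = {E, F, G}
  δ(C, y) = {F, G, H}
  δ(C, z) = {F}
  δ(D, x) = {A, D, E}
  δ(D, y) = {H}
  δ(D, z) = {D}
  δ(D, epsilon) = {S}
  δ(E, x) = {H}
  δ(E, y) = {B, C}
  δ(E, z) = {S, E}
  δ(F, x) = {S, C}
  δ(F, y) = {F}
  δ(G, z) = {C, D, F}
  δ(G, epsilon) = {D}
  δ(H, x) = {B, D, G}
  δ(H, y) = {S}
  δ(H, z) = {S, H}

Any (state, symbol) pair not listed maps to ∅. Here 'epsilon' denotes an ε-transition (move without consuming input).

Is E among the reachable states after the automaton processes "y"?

Start in {S}.
Read 'y': {S} → {C}.
State E is not in {C}.

No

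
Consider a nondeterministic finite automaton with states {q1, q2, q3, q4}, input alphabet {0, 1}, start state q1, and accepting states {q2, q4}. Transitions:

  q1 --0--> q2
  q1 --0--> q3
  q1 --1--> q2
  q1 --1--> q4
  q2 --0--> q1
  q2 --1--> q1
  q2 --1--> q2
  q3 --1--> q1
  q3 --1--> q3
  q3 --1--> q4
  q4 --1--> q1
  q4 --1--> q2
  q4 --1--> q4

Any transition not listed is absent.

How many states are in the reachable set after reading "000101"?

Start in {q1}.
Read '0': {q1} → {q2, q3}.
Read '0': {q2, q3} → {q1}.
Read '0': {q1} → {q2, q3}.
Read '1': {q2, q3} → {q1, q2, q3, q4}.
Read '0': {q1, q2, q3, q4} → {q1, q2, q3}.
Read '1': {q1, q2, q3} → {q1, q2, q3, q4}.
That set has 4 states.

4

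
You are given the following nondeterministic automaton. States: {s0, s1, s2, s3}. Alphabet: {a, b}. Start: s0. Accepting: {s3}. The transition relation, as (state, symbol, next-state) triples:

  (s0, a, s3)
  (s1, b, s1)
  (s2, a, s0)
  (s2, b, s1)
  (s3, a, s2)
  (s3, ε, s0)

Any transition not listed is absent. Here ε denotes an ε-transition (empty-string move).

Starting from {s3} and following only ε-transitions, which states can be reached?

Begin with {s3}.
ε-move s3 → s0; add s0.

{s0, s3}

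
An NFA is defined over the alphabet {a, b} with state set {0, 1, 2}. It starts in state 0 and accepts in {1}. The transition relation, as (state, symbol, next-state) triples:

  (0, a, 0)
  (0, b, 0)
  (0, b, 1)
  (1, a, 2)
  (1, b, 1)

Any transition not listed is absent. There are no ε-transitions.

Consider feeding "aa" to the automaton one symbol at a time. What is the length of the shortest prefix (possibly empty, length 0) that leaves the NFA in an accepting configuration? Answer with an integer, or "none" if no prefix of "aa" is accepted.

Start in {0}.
Read 'a': {0} → {0}.
Read 'a': {0} → {0}.
No reachable set along the way intersects F.

none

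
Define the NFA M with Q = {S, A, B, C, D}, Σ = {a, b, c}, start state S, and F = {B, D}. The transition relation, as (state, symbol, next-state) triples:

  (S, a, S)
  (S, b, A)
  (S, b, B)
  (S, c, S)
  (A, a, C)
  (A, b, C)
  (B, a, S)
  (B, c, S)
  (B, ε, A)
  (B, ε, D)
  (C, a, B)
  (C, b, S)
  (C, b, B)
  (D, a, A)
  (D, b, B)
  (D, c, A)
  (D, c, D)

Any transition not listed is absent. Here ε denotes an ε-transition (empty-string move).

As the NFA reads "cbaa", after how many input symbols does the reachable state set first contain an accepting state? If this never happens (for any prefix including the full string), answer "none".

Start in {S}.
Read 'c': {S} → {S}.
Read 'b': {S} → {A, B, D}.
None of the earlier sets intersect F, but {A, B, D} does.

2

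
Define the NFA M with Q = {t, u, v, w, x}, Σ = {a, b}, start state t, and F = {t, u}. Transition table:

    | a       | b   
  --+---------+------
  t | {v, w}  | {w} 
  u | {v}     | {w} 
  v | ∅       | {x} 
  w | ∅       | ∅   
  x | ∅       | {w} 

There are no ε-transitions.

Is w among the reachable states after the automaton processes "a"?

Yes

Start in {t}.
Read 'a': t→{v, w}; now {v, w}.
State w is in {v, w}.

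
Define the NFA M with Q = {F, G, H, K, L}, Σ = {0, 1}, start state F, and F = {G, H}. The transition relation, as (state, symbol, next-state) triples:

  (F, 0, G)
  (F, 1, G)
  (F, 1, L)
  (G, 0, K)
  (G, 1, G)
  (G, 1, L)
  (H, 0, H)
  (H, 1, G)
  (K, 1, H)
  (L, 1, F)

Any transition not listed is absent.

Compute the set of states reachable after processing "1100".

Start in {F}.
Read '1': F→{G, L}; now {G, L}.
Read '1': G→{G, L}, L→{F}; now {F, G, L}.
Read '0': F→{G}, G→{K}, L→∅; now {G, K}.
Read '0': G→{K}, K→∅; now {K}.

{K}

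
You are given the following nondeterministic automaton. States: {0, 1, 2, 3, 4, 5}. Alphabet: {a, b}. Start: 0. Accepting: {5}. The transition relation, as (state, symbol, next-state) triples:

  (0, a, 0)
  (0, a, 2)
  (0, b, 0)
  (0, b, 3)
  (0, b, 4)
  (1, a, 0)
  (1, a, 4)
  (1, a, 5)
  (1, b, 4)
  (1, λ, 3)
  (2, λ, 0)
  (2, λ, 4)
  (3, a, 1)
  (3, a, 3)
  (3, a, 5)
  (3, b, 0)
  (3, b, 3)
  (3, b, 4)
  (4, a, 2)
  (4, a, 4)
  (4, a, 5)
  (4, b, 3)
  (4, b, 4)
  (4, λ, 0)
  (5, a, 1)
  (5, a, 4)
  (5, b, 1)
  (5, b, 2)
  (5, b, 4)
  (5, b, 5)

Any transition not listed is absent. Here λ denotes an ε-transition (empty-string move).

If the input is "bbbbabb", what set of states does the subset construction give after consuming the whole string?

{0, 1, 2, 3, 4, 5}

Start in {0}.
Read 'b': {0} → {0, 3, 4}.
Read 'b': {0, 3, 4} → {0, 3, 4}.
Read 'b': {0, 3, 4} → {0, 3, 4}.
Read 'b': {0, 3, 4} → {0, 3, 4}.
Read 'a': {0, 3, 4} → {0, 1, 2, 3, 4, 5}.
Read 'b': {0, 1, 2, 3, 4, 5} → {0, 1, 2, 3, 4, 5}.
Read 'b': {0, 1, 2, 3, 4, 5} → {0, 1, 2, 3, 4, 5}.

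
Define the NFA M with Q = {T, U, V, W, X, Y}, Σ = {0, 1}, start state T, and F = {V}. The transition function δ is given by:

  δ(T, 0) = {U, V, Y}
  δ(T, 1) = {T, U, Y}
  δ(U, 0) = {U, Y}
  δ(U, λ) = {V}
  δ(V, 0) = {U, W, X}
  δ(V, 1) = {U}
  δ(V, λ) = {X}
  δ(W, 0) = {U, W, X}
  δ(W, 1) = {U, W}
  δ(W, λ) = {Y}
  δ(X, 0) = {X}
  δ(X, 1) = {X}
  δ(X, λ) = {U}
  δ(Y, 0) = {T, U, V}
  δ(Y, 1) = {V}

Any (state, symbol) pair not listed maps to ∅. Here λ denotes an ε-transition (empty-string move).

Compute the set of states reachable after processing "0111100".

{T, U, V, W, X, Y}

Start in {T}.
Read '0': T→{U, V, Y}; union {U, V, Y}; ε-closure = {U, V, X, Y}.
Read '1': U→∅, V→{U}, X→{X}, Y→{V}; now {U, V, X}.
Read '1': U→∅, V→{U}, X→{X}; union {U, X}; ε-closure = {U, V, X}.
Read '1': U→∅, V→{U}, X→{X}; union {U, X}; ε-closure = {U, V, X}.
Read '1': U→∅, V→{U}, X→{X}; union {U, X}; ε-closure = {U, V, X}.
Read '0': U→{U, Y}, V→{U, W, X}, X→{X}; union {U, W, X, Y}; ε-closure = {U, V, W, X, Y}.
Read '0': U→{U, Y}, V→{U, W, X}, W→{U, W, X}, X→{X}, Y→{T, U, V}; now {T, U, V, W, X, Y}.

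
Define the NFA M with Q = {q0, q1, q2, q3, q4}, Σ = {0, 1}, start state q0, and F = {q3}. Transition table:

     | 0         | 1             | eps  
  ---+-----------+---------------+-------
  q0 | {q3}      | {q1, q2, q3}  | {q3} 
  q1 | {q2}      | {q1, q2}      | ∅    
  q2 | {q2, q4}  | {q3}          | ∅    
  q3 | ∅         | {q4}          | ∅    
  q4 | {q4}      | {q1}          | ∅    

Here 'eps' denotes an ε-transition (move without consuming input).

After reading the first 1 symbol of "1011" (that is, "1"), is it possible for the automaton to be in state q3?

Start: ε-closure({q0}) = {q0, q3}.
Read '1': {q0, q3} → {q1, q2, q3, q4}.
State q3 is in {q1, q2, q3, q4}.

Yes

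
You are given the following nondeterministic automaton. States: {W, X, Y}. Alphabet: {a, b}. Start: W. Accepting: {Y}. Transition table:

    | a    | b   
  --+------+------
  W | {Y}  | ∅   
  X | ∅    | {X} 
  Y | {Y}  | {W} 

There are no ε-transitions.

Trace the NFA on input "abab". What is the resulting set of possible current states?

{W}

Start in {W}.
Read 'a': W→{Y}; now {Y}.
Read 'b': Y→{W}; now {W}.
Read 'a': W→{Y}; now {Y}.
Read 'b': Y→{W}; now {W}.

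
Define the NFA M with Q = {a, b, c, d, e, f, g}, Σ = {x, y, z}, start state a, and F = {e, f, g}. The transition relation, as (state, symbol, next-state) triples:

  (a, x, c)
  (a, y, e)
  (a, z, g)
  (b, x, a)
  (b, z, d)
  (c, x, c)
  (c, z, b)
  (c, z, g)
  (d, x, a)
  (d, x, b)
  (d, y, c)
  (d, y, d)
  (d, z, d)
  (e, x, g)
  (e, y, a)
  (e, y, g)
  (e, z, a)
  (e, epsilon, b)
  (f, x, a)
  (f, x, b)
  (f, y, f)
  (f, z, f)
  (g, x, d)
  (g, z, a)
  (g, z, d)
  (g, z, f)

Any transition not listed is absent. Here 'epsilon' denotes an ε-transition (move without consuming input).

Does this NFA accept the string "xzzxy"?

Yes

Start in {a}.
Read 'x': {a} → {c}.
Read 'z': {c} → {b, g}.
Read 'z': {b, g} → {a, d, f}.
Read 'x': {a, d, f} → {a, b, c}.
Read 'y': {a, b, c} → {b, e}.
The final set {b, e} contains the accepting state e.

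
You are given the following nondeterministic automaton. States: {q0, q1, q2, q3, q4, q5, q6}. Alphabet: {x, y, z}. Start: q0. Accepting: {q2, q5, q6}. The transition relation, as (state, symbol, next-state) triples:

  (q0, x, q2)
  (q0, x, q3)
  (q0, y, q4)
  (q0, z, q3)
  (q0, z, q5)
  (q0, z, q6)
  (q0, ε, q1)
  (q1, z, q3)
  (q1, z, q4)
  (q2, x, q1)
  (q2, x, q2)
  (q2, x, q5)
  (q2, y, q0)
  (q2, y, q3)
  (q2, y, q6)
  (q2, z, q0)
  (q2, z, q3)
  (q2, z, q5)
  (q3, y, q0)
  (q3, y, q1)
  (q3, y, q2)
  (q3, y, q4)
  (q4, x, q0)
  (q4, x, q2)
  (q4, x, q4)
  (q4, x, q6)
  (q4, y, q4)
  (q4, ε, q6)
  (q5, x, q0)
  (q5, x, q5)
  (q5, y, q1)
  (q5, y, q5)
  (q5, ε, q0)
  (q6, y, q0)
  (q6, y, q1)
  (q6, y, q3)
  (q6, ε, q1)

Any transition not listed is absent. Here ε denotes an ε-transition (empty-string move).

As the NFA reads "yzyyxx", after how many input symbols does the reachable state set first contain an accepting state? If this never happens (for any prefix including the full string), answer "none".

Start: ε-closure({q0}) = {q0, q1}.
Read 'y': q0→{q4}, q1→∅; union {q4}; ε-closure = {q1, q4, q6}.
None of the earlier sets intersect F, but {q1, q4, q6} does.

1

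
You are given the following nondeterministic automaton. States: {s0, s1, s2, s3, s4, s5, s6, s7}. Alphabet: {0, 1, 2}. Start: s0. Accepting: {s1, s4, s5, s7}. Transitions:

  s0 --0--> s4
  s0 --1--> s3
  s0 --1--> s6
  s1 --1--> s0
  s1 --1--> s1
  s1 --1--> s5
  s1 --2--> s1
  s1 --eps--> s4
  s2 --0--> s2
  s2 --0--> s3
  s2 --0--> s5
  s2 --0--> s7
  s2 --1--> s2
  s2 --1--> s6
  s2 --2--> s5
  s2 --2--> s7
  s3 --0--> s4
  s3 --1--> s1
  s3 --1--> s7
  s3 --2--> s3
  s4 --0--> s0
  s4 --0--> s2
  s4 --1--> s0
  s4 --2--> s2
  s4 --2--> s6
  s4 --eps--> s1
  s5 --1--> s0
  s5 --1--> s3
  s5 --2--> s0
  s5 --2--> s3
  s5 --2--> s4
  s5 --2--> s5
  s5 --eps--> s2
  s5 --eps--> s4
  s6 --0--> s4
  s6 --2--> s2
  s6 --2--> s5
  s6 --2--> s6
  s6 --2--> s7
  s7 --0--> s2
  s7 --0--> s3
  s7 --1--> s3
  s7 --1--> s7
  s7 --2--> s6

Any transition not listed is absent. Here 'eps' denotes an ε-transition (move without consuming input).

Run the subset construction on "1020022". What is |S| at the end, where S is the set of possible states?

8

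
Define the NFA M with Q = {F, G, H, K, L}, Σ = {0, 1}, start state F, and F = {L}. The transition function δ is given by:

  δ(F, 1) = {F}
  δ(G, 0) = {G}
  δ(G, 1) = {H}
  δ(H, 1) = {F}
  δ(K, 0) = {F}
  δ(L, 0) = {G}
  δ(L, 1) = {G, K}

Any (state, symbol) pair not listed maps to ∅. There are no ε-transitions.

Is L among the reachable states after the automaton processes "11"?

No

Start in {F}.
Read '1': F→{F}; now {F}.
Read '1': F→{F}; now {F}.
State L is not in {F}.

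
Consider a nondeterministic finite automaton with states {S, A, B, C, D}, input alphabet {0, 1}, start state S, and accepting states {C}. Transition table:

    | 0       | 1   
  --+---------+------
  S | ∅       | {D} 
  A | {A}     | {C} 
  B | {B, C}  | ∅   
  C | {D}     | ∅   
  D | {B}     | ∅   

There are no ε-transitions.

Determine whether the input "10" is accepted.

Start in {S}.
Read '1': {S} → {D}.
Read '0': {D} → {B}.
The final set {B} contains no accepting state.

No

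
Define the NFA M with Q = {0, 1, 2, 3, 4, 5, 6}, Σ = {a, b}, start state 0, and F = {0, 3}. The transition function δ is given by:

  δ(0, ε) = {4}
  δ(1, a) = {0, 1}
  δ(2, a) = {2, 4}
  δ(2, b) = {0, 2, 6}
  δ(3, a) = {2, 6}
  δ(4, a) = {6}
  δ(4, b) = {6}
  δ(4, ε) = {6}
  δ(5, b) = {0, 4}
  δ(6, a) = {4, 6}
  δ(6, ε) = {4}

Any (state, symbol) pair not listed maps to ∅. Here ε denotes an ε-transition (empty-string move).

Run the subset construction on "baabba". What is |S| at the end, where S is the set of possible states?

Start: ε-closure({0}) = {0, 4, 6}.
Read 'b': {0, 4, 6} → {4, 6}.
Read 'a': {4, 6} → {4, 6}.
Read 'a': {4, 6} → {4, 6}.
Read 'b': {4, 6} → {4, 6}.
Read 'b': {4, 6} → {4, 6}.
Read 'a': {4, 6} → {4, 6}.
That set has 2 states.

2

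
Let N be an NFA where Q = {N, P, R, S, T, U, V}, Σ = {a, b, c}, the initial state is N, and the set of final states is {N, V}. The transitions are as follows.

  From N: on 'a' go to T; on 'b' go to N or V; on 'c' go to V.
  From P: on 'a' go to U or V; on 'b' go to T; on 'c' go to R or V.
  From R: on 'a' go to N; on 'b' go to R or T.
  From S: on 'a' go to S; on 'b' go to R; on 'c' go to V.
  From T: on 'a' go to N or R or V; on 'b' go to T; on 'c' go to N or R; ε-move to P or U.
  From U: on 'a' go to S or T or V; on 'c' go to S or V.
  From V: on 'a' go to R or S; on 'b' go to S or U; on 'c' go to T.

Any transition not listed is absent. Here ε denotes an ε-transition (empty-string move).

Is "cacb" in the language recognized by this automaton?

No

Start in {N}.
Read 'c': N→{V}; now {V}.
Read 'a': V→{R, S}; now {R, S}.
Read 'c': R→∅, S→{V}; now {V}.
Read 'b': V→{S, U}; now {S, U}.
The final set {S, U} contains no accepting state.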